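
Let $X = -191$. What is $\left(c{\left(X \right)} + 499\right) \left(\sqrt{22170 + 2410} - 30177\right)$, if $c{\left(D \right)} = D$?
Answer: $-9294516 + 616 \sqrt{6145} \approx -9.2462 \cdot 10^{6}$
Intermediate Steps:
$\left(c{\left(X \right)} + 499\right) \left(\sqrt{22170 + 2410} - 30177\right) = \left(-191 + 499\right) \left(\sqrt{22170 + 2410} - 30177\right) = 308 \left(\sqrt{24580} - 30177\right) = 308 \left(2 \sqrt{6145} - 30177\right) = 308 \left(-30177 + 2 \sqrt{6145}\right) = -9294516 + 616 \sqrt{6145}$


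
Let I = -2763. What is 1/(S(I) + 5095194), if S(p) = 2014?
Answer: 1/5097208 ≈ 1.9619e-7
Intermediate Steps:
1/(S(I) + 5095194) = 1/(2014 + 5095194) = 1/5097208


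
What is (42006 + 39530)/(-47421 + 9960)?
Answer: -81536/37461 ≈ -2.1766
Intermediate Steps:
(42006 + 39530)/(-47421 + 9960) = 81536/(-37461) = 81536*(-1/37461) = -81536/37461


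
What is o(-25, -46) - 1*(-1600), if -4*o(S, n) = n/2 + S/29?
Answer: 46573/29 ≈ 1606.0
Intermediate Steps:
o(S, n) = -n/8 - S/116 (o(S, n) = -(n/2 + S/29)/4 = -n/8 - S/116)
o(-25, -46) - 1*(-1600) = (-1/8*(-46) - 1/116*(-25)) - 1*(-1600) = (23/4 + 25/116) + 1600 = 173/29 + 1600 = 46573/29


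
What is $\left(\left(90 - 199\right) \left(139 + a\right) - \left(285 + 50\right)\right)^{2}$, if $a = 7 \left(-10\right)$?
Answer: $61716736$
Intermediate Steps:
$a = -70$
$\left(\left(90 - 199\right) \left(139 + a\right) - \left(285 + 50\right)\right)^{2} = \left(\left(90 - 199\right) \left(139 - 70\right) - \left(285 + 50\right)\right)^{2} = \left(\left(-109\right) 69 - 335\right)^{2} = \left(-7521 - 335\right)^{2} = \left(-7856\right)^{2} = 61716736$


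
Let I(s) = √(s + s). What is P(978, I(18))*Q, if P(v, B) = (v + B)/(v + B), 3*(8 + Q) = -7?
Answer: -31/3 ≈ -10.333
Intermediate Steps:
Q = -31/3 (Q = -8 + (⅓)*(-7) = -8 - 7/3 = -31/3 ≈ -10.333)
I(s) = √2*√s (I(s) = √(2*s) = √2*√s)
P(v, B) = 1 (P(v, B) = (B + v)/(B + v) = 1)
P(978, I(18))*Q = 1*(-31/3) = -31/3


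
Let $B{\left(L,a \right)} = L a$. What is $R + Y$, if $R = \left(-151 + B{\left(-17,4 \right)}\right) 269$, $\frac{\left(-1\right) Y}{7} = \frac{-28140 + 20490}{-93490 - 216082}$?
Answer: $- \frac{9118624821}{154786} \approx -58911.0$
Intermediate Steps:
$Y = - \frac{26775}{154786}$ ($Y = - 7 \frac{-28140 + 20490}{-93490 - 216082} = - 7 \left(- \frac{7650}{-309572}\right) = - 7 \left(\left(-7650\right) \left(- \frac{1}{309572}\right)\right) = \left(-7\right) \frac{3825}{154786} = - \frac{26775}{154786} \approx -0.17298$)
$R = -58911$ ($R = \left(-151 - 68\right) 269 = \left(-219\right) 269 = -58911$)
$R + Y = -58911 - \frac{26775}{154786} = - \frac{9118624821}{154786}$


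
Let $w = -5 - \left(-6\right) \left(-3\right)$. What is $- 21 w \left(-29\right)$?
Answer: $-14007$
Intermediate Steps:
$w = -23$ ($w = -5 - 18 = -23$)
$- 21 w \left(-29\right) = \left(-21\right) \left(-23\right) \left(-29\right) = 483 \left(-29\right) = -14007$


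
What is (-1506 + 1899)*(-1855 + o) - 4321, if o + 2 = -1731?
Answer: -1414405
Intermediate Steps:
o = -1733 (o = -2 - 1731 = -1733)
(-1506 + 1899)*(-1855 + o) - 4321 = (-1506 + 1899)*(-1855 - 1733) - 4321 = 393*(-3588) - 4321 = -1410084 - 4321 = -1414405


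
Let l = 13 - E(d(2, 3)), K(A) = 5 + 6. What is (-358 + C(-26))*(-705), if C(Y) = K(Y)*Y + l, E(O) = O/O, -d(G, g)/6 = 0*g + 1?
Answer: 445560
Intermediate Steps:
d(G, g) = -6 (d(G, g) = -6*(0*g + 1) = -6*(0 + 1) = -6*1 = -6)
K(A) = 11
E(O) = 1
l = 12 (l = 13 - 1*1 = 13 - 1 = 12)
C(Y) = 12 + 11*Y (C(Y) = 11*Y + 12 = 12 + 11*Y)
(-358 + C(-26))*(-705) = (-358 + (12 + 11*(-26)))*(-705) = (-358 + (12 - 286))*(-705) = (-358 - 274)*(-705) = -632*(-705) = 445560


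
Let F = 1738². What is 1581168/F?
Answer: 395292/755161 ≈ 0.52345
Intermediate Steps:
F = 3020644
1581168/F = 1581168/3020644 = 1581168*(1/3020644) = 395292/755161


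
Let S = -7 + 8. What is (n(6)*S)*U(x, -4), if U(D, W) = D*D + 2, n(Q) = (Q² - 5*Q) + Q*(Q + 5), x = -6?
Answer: 2736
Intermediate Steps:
S = 1
n(Q) = Q² - 5*Q + Q*(5 + Q) (n(Q) = (Q² - 5*Q) + Q*(5 + Q) = Q² - 5*Q + Q*(5 + Q))
U(D, W) = 2 + D² (U(D, W) = D² + 2 = 2 + D²)
(n(6)*S)*U(x, -4) = ((2*6²)*1)*(2 + (-6)²) = ((2*36)*1)*(2 + 36) = (72*1)*38 = 72*38 = 2736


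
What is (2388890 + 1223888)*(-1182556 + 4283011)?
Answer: 11201255613990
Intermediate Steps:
(2388890 + 1223888)*(-1182556 + 4283011) = 3612778*3100455 = 11201255613990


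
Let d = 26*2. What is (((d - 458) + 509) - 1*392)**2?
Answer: 83521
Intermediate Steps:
d = 52
(((d - 458) + 509) - 1*392)**2 = (((52 - 458) + 509) - 1*392)**2 = ((-406 + 509) - 392)**2 = (103 - 392)**2 = (-289)**2 = 83521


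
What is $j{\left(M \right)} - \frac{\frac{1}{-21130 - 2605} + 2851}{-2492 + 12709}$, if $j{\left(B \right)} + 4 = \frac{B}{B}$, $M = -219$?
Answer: $- \frac{795169969}{242500495} \approx -3.279$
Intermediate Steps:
$j{\left(B \right)} = -3$ ($j{\left(B \right)} = -4 + \frac{B}{B} = -4 + 1 = -3$)
$j{\left(M \right)} - \frac{\frac{1}{-21130 - 2605} + 2851}{-2492 + 12709} = -3 - \frac{\frac{1}{-21130 - 2605} + 2851}{-2492 + 12709} = -3 - \frac{\frac{1}{-23735} + 2851}{10217} = -3 - \left(- \frac{1}{23735} + 2851\right) \frac{1}{10217} = -3 - \frac{67668484}{23735} \cdot \frac{1}{10217} = -3 - \frac{67668484}{242500495} = - \frac{795169969}{242500495}$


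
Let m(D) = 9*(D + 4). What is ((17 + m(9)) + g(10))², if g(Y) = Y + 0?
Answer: 20736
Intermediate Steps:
m(D) = 36 + 9*D (m(D) = 9*(4 + D) = 36 + 9*D)
g(Y) = Y
((17 + m(9)) + g(10))² = ((17 + (36 + 9*9)) + 10)² = ((17 + (36 + 81)) + 10)² = ((17 + 117) + 10)² = (134 + 10)² = 144² = 20736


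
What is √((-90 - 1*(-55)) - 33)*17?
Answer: 34*I*√17 ≈ 140.19*I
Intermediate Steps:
√((-90 - 1*(-55)) - 33)*17 = √((-90 + 55) - 33)*17 = √(-35 - 33)*17 = √(-68)*17 = (2*I*√17)*17 = 34*I*√17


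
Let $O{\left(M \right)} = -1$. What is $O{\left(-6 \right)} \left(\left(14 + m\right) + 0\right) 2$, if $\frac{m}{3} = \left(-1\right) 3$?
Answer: $-10$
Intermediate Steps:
$m = -9$ ($m = 3 \left(\left(-1\right) 3\right) = 3 \left(-3\right) = -9$)
$O{\left(-6 \right)} \left(\left(14 + m\right) + 0\right) 2 = - (\left(14 - 9\right) + 0) 2 = - (5 + 0) 2 = \left(-1\right) 5 \cdot 2 = \left(-5\right) 2 = -10$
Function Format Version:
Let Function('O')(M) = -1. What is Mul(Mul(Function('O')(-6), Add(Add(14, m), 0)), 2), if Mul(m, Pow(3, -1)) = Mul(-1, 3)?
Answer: -10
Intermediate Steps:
m = -9 (m = Mul(3, Mul(-1, 3)) = Mul(3, -3) = -9)
Mul(Mul(Function('O')(-6), Add(Add(14, m), 0)), 2) = Mul(Mul(-1, Add(Add(14, -9), 0)), 2) = Mul(Mul(-1, Add(5, 0)), 2) = Mul(Mul(-1, 5), 2) = Mul(-5, 2) = -10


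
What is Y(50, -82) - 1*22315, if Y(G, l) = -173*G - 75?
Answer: -31040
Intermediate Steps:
Y(G, l) = -75 - 173*G
Y(50, -82) - 1*22315 = (-75 - 173*50) - 1*22315 = (-75 - 8650) - 22315 = -8725 - 22315 = -31040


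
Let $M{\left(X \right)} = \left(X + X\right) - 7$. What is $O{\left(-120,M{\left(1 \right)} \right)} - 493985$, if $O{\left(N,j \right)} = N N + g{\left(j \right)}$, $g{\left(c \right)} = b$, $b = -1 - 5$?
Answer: $-479591$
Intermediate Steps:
$M{\left(X \right)} = -7 + 2 X$ ($M{\left(X \right)} = 2 X - 7 = -7 + 2 X$)
$b = -6$ ($b = -1 - 5 = -6$)
$g{\left(c \right)} = -6$
$O{\left(N,j \right)} = -6 + N^{2}$ ($O{\left(N,j \right)} = N N - 6 = N^{2} - 6 = -6 + N^{2}$)
$O{\left(-120,M{\left(1 \right)} \right)} - 493985 = \left(-6 + \left(-120\right)^{2}\right) - 493985 = \left(-6 + 14400\right) - 493985 = 14394 - 493985 = -479591$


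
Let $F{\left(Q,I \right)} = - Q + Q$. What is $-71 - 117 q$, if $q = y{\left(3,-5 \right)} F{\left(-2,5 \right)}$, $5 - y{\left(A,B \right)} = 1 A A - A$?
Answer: $-71$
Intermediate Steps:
$F{\left(Q,I \right)} = 0$
$y{\left(A,B \right)} = 5 + A - A^{2}$ ($y{\left(A,B \right)} = 5 - \left(1 A A - A\right) = 5 - \left(A A - A\right) = 5 - \left(A^{2} - A\right) = 5 + A - A^{2}$)
$q = 0$ ($q = \left(5 + 3 - 3^{2}\right) 0 = \left(5 + 3 - 9\right) 0 = \left(-1\right) 0 = 0$)
$-71 - 117 q = -71 - 0 = -71 + 0 = -71$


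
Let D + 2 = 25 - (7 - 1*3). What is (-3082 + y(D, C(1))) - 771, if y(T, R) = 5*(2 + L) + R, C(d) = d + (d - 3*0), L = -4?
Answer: -3861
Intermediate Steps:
D = 19 (D = -2 + (25 - (7 - 1*3)) = -2 + (25 - (7 - 3)) = -2 + (25 - 1*4) = -2 + (25 - 4) = -2 + 21 = 19)
C(d) = 2*d (C(d) = d + (d + 0) = d + d = 2*d)
y(T, R) = -10 + R (y(T, R) = 5*(2 - 4) + R = 5*(-2) + R = -10 + R)
(-3082 + y(D, C(1))) - 771 = (-3082 + (-10 + 2*1)) - 771 = (-3082 + (-10 + 2)) - 771 = (-3082 - 8) - 771 = -3090 - 771 = -3861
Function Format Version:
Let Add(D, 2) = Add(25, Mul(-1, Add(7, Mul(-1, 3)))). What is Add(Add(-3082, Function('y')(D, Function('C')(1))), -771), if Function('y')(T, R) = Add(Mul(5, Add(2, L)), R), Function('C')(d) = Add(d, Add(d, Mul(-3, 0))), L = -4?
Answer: -3861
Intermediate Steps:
D = 19 (D = Add(-2, Add(25, Mul(-1, Add(7, Mul(-1, 3))))) = Add(-2, Add(25, Mul(-1, Add(7, -3)))) = Add(-2, Add(25, Mul(-1, 4))) = Add(-2, Add(25, -4)) = Add(-2, 21) = 19)
Function('C')(d) = Mul(2, d) (Function('C')(d) = Add(d, Add(d, 0)) = Add(d, d) = Mul(2, d))
Function('y')(T, R) = Add(-10, R) (Function('y')(T, R) = Add(Mul(5, Add(2, -4)), R) = Add(Mul(5, -2), R) = Add(-10, R))
Add(Add(-3082, Function('y')(D, Function('C')(1))), -771) = Add(Add(-3082, Add(-10, Mul(2, 1))), -771) = Add(Add(-3082, Add(-10, 2)), -771) = Add(Add(-3082, -8), -771) = Add(-3090, -771) = -3861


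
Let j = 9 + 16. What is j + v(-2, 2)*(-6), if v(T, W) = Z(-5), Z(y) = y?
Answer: 55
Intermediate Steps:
v(T, W) = -5
j = 25
j + v(-2, 2)*(-6) = 25 - 5*(-6) = 25 + 30 = 55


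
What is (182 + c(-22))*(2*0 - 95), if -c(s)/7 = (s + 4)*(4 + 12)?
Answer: -208810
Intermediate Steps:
c(s) = -448 - 112*s (c(s) = -7*(s + 4)*(4 + 12) = -7*(4 + s)*16 = -7*(64 + 16*s) = -448 - 112*s)
(182 + c(-22))*(2*0 - 95) = (182 + (-448 - 112*(-22)))*(2*0 - 95) = (182 + (-448 + 2464))*(0 - 95) = (182 + 2016)*(-95) = 2198*(-95) = -208810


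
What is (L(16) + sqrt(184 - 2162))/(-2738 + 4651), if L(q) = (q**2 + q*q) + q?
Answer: 528/1913 + I*sqrt(1978)/1913 ≈ 0.27601 + 0.023249*I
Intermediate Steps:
L(q) = q + 2*q**2 (L(q) = (q**2 + q**2) + q = 2*q**2 + q = q + 2*q**2)
(L(16) + sqrt(184 - 2162))/(-2738 + 4651) = (16*(1 + 2*16) + sqrt(184 - 2162))/(-2738 + 4651) = (16*(1 + 32) + sqrt(-1978))/1913 = (16*33 + I*sqrt(1978))*(1/1913) = (528 + I*sqrt(1978))*(1/1913) = 528/1913 + I*sqrt(1978)/1913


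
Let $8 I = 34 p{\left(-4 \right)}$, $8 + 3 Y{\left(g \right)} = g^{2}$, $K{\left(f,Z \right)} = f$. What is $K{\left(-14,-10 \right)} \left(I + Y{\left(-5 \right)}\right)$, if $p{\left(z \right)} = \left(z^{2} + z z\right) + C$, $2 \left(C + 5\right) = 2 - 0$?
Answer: $- \frac{5236}{3} \approx -1745.3$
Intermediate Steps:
$C = -4$ ($C = -5 + \frac{2 - 0}{2} = -5 + \frac{2 + 0}{2} = -5 + \frac{1}{2} \cdot 2 = -5 + 1 = -4$)
$p{\left(z \right)} = -4 + 2 z^{2}$ ($p{\left(z \right)} = \left(z^{2} + z z\right) - 4 = \left(z^{2} + z^{2}\right) - 4 = 2 z^{2} - 4 = -4 + 2 z^{2}$)
$Y{\left(g \right)} = - \frac{8}{3} + \frac{g^{2}}{3}$
$I = 119$ ($I = \frac{34 \left(-4 + 2 \left(-4\right)^{2}\right)}{8} = \frac{34 \left(-4 + 2 \cdot 16\right)}{8} = \frac{34 \left(-4 + 32\right)}{8} = \frac{34 \cdot 28}{8} = \frac{1}{8} \cdot 952 = 119$)
$K{\left(-14,-10 \right)} \left(I + Y{\left(-5 \right)}\right) = - 14 \left(119 - \left(\frac{8}{3} - \frac{\left(-5\right)^{2}}{3}\right)\right) = - 14 \left(119 + \left(- \frac{8}{3} + \frac{1}{3} \cdot 25\right)\right) = - 14 \left(119 + \left(- \frac{8}{3} + \frac{25}{3}\right)\right) = - 14 \left(119 + \frac{17}{3}\right) = \left(-14\right) \frac{374}{3} = - \frac{5236}{3}$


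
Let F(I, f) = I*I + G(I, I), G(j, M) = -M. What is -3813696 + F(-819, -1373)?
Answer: -3142116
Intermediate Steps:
F(I, f) = I² - I (F(I, f) = I*I - I = I² - I)
-3813696 + F(-819, -1373) = -3813696 - 819*(-1 - 819) = -3813696 - 819*(-820) = -3813696 + 671580 = -3142116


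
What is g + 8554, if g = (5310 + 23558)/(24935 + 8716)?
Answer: 287879522/33651 ≈ 8554.9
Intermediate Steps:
g = 28868/33651 ≈ 0.85786
g + 8554 = 28868/33651 + 8554 = 287879522/33651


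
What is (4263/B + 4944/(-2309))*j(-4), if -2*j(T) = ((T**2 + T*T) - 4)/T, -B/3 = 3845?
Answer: -156035383/17756210 ≈ -8.7877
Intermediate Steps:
B = -11535 (B = -3*3845 = -11535)
j(T) = -(-4 + 2*T**2)/(2*T) (j(T) = -((T**2 + T*T) - 4)/(2*T) = -((T**2 + T**2) - 4)/(2*T) = -(2*T**2 - 4)/(2*T) = -(-4 + 2*T**2)/(2*T))
(4263/B + 4944/(-2309))*j(-4) = (4263/(-11535) + 4944/(-2309))*(-1*(-4) + 2/(-4)) = (4263*(-1/11535) + 4944*(-1/2309))*(4 + 2*(-1/4)) = (-1421/3845 - 4944/2309)*(4 - 1/2) = -22290769/8878105*7/2 = -156035383/17756210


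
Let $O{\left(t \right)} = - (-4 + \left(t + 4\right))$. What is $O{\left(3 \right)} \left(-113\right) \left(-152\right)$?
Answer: $-51528$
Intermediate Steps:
$O{\left(t \right)} = - t$ ($O{\left(t \right)} = - (-4 + \left(4 + t\right)) = - t$)
$O{\left(3 \right)} \left(-113\right) \left(-152\right) = \left(-1\right) 3 \left(-113\right) \left(-152\right) = \left(-3\right) \left(-113\right) \left(-152\right) = 339 \left(-152\right) = -51528$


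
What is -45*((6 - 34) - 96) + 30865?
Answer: 36445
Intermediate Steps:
-45*((6 - 34) - 96) + 30865 = -45*(-28 - 96) + 30865 = -45*(-124) + 30865 = 5580 + 30865 = 36445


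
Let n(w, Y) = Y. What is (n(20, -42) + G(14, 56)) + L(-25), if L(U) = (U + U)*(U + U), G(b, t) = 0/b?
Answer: 2458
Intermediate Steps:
G(b, t) = 0
L(U) = 4*U² (L(U) = (2*U)*(2*U) = 4*U²)
(n(20, -42) + G(14, 56)) + L(-25) = (-42 + 0) + 4*(-25)² = -42 + 4*625 = -42 + 2500 = 2458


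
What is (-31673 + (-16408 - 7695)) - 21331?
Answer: -77107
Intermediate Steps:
(-31673 + (-16408 - 7695)) - 21331 = (-31673 - 24103) - 21331 = -55776 - 21331 = -77107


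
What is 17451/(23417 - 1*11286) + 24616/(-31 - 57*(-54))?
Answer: 50255699/5280451 ≈ 9.5173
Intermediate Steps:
17451/(23417 - 1*11286) + 24616/(-31 - 57*(-54)) = 17451/(23417 - 11286) + 24616/(-31 + 3078) = 17451/12131 + 24616/3047 = 17451*(1/12131) + 24616*(1/3047) = 2493/1733 + 24616/3047 = 50255699/5280451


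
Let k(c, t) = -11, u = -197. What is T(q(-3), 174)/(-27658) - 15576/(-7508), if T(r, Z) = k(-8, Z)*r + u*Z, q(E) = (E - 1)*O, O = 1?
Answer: 85978735/25957033 ≈ 3.3123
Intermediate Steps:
q(E) = -1 + E (q(E) = (E - 1)*1 = (-1 + E)*1 = -1 + E)
T(r, Z) = -197*Z - 11*r (T(r, Z) = -11*r - 197*Z = -197*Z - 11*r)
T(q(-3), 174)/(-27658) - 15576/(-7508) = (-197*174 - 11*(-1 - 3))/(-27658) - 15576/(-7508) = (-34278 - 11*(-4))*(-1/27658) - 15576*(-1/7508) = (-34278 + 44)*(-1/27658) + 3894/1877 = -34234*(-1/27658) + 3894/1877 = 17117/13829 + 3894/1877 = 85978735/25957033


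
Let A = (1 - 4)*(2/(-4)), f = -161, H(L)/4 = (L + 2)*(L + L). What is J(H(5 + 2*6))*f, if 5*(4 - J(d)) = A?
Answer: -5957/10 ≈ -595.70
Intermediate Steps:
H(L) = 8*L*(2 + L) (H(L) = 4*((L + 2)*(L + L)) = 4*((2 + L)*(2*L)) = 4*(2*L*(2 + L)) = 8*L*(2 + L))
A = 3/2 (A = -6*(-1)/4 = -3*(-½) = 3/2 ≈ 1.5000)
J(d) = 37/10 (J(d) = 4 - ⅕*3/2 = 4 - 3/10 = 37/10)
J(H(5 + 2*6))*f = (37/10)*(-161) = -5957/10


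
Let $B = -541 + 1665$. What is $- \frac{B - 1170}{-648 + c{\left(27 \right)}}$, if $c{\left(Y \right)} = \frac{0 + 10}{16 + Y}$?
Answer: $- \frac{989}{13927} \approx -0.071013$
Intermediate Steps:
$c{\left(Y \right)} = \frac{10}{16 + Y}$
$B = 1124$
$- \frac{B - 1170}{-648 + c{\left(27 \right)}} = - \frac{1124 - 1170}{-648 + \frac{10}{16 + 27}} = - \frac{-46}{-648 + \frac{10}{43}} = - \frac{-46}{- \frac{27854}{43}} = - \frac{\left(-46\right) \left(-43\right)}{27854} = \left(-1\right) \frac{989}{13927} = - \frac{989}{13927}$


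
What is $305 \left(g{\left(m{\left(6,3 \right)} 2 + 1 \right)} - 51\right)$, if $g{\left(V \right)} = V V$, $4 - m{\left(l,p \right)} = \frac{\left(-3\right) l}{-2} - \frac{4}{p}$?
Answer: $- \frac{29890}{9} \approx -3321.1$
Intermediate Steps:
$m{\left(l,p \right)} = 4 + \frac{4}{p} - \frac{3 l}{2}$ ($m{\left(l,p \right)} = 4 - \left(\frac{\left(-3\right) l}{-2} - \frac{4}{p}\right) = 4 - \left(- 3 l \left(- \frac{1}{2}\right) - \frac{4}{p}\right) = 4 - \left(\frac{3 l}{2} - \frac{4}{p}\right) = 4 - \left(- \frac{4}{p} + \frac{3 l}{2}\right) = 4 + \frac{4}{p} - \frac{3 l}{2}$)
$g{\left(V \right)} = V^{2}$
$305 \left(g{\left(m{\left(6,3 \right)} 2 + 1 \right)} - 51\right) = 305 \left(\left(\left(4 + \frac{4}{3} - 9\right) 2 + 1\right)^{2} - 51\right) = 305 \left(\left(\left(- \frac{11}{3}\right) 2 + 1\right)^{2} - 51\right) = 305 \left(\left(- \frac{22}{3} + 1\right)^{2} - 51\right) = 305 \left(\left(- \frac{19}{3}\right)^{2} - 51\right) = 305 \left(\frac{361}{9} - 51\right) = 305 \left(- \frac{98}{9}\right) = - \frac{29890}{9}$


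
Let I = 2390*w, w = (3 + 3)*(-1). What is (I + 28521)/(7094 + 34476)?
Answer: 14181/41570 ≈ 0.34114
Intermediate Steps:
w = -6 (w = 6*(-1) = -6)
I = -14340 (I = 2390*(-6) = -14340)
(I + 28521)/(7094 + 34476) = (-14340 + 28521)/(7094 + 34476) = 14181/41570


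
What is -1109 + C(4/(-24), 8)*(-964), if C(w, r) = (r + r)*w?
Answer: 4385/3 ≈ 1461.7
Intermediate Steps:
C(w, r) = 2*r*w (C(w, r) = (2*r)*w = 2*r*w)
-1109 + C(4/(-24), 8)*(-964) = -1109 + (2*8*(4/(-24)))*(-964) = -1109 + (2*8*(4*(-1/24)))*(-964) = -1109 + (2*8*(-⅙))*(-964) = -1109 - 8/3*(-964) = -1109 + 7712/3 = 4385/3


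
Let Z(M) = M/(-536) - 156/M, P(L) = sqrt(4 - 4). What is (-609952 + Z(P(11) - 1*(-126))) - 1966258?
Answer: -14498918171/5628 ≈ -2.5762e+6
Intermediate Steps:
P(L) = 0 (P(L) = sqrt(0) = 0)
Z(M) = -156/M - M/536 (Z(M) = M*(-1/536) - 156/M = -M/536 - 156/M = -156/M - M/536)
(-609952 + Z(P(11) - 1*(-126))) - 1966258 = (-609952 + (-156/(0 - 1*(-126)) - (0 - 1*(-126))/536)) - 1966258 = (-609952 + (-156/(0 + 126) - (0 + 126)/536)) - 1966258 = (-609952 + (-156/126 - 1/536*126)) - 1966258 = (-609952 + (-156*1/126 - 63/268)) - 1966258 = (-609952 + (-26/21 - 63/268)) - 1966258 = (-609952 - 8291/5628) - 1966258 = -3432818147/5628 - 1966258 = -14498918171/5628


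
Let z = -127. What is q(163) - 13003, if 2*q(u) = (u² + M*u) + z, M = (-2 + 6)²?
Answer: 1522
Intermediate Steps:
M = 16 (M = 4² = 16)
q(u) = -127/2 + u²/2 + 8*u (q(u) = ((u² + 16*u) - 127)/2 = (-127 + u² + 16*u)/2 = -127/2 + u²/2 + 8*u)
q(163) - 13003 = (-127/2 + (½)*163² + 8*163) - 13003 = (-127/2 + (½)*26569 + 1304) - 13003 = (-127/2 + 26569/2 + 1304) - 13003 = 14525 - 13003 = 1522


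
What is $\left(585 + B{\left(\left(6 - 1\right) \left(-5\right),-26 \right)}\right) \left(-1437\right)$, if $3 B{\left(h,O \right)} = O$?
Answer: $-828191$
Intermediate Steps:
$B{\left(h,O \right)} = \frac{O}{3}$
$\left(585 + B{\left(\left(6 - 1\right) \left(-5\right),-26 \right)}\right) \left(-1437\right) = \left(585 + \frac{1}{3} \left(-26\right)\right) \left(-1437\right) = \left(585 - \frac{26}{3}\right) \left(-1437\right) = \frac{1729}{3} \left(-1437\right) = -828191$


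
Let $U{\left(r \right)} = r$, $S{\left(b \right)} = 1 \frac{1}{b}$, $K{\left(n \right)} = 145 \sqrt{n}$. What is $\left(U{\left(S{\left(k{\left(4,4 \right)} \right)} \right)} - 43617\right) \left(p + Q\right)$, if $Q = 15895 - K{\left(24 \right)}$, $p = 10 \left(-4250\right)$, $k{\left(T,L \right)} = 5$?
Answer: $1160424964 + 12648872 \sqrt{6} \approx 1.1914 \cdot 10^{9}$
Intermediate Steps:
$S{\left(b \right)} = \frac{1}{b}$
$p = -42500$
$Q = 15895 - 290 \sqrt{6}$ ($Q = 15895 - 145 \sqrt{24} = 15895 - 145 \cdot 2 \sqrt{6} = 15895 - 290 \sqrt{6} \approx 15185.0$)
$\left(U{\left(S{\left(k{\left(4,4 \right)} \right)} \right)} - 43617\right) \left(p + Q\right) = \left(\frac{1}{5} - 43617\right) \left(-42500 + \left(15895 - 290 \sqrt{6}\right)\right) = \left(\frac{1}{5} - 43617\right) \left(-26605 - 290 \sqrt{6}\right) = - \frac{218084 \left(-26605 - 290 \sqrt{6}\right)}{5} = 1160424964 + 12648872 \sqrt{6}$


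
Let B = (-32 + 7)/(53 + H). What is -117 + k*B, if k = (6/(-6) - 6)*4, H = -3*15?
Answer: -59/2 ≈ -29.500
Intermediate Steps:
H = -45
k = -28 (k = (6*(-⅙) - 6)*4 = (-1 - 6)*4 = -7*4 = -28)
B = -25/8 (B = (-32 + 7)/(53 - 45) = -25/8 ≈ -3.1250)
-117 + k*B = -117 - 28*(-25/8) = -117 + 175/2 = -59/2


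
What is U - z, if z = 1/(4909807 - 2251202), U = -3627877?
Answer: -9645091931586/2658605 ≈ -3.6279e+6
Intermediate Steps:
z = 1/2658605 ≈ 3.7614e-7
U - z = -3627877 - 1*1/2658605 = -3627877 - 1/2658605 = -9645091931586/2658605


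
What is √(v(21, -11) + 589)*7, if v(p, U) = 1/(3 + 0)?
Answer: 14*√1326/3 ≈ 169.93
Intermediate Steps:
v(p, U) = ⅓ (v(p, U) = 1/3 = ⅓)
√(v(21, -11) + 589)*7 = √(⅓ + 589)*7 = √(1768/3)*7 = (2*√1326/3)*7 = 14*√1326/3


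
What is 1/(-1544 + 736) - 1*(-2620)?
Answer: 2116959/808 ≈ 2620.0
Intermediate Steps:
1/(-1544 + 736) - 1*(-2620) = 1/(-808) + 2620 = -1/808 + 2620 = 2116959/808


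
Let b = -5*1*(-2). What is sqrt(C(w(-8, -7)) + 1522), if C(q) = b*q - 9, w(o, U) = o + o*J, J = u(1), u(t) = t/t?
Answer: sqrt(1353) ≈ 36.783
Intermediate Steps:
u(t) = 1
J = 1
b = 10 (b = -5*(-2) = 10)
w(o, U) = 2*o (w(o, U) = o + o*1 = o + o = 2*o)
C(q) = -9 + 10*q (C(q) = 10*q - 9 = -9 + 10*q)
sqrt(C(w(-8, -7)) + 1522) = sqrt((-9 + 10*(2*(-8))) + 1522) = sqrt((-9 + 10*(-16)) + 1522) = sqrt((-9 - 160) + 1522) = sqrt(-169 + 1522) = sqrt(1353)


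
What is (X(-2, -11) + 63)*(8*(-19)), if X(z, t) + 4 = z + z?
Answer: -8360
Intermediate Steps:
X(z, t) = -4 + 2*z (X(z, t) = -4 + (z + z) = -4 + 2*z)
(X(-2, -11) + 63)*(8*(-19)) = ((-4 + 2*(-2)) + 63)*(8*(-19)) = ((-4 - 4) + 63)*(-152) = (-8 + 63)*(-152) = 55*(-152) = -8360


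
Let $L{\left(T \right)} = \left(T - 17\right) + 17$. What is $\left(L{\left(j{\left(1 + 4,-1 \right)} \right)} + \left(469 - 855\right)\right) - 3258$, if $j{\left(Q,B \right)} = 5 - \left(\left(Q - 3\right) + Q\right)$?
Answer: $-3646$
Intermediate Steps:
$j{\left(Q,B \right)} = 8 - 2 Q$ ($j{\left(Q,B \right)} = 5 - \left(\left(-3 + Q\right) + Q\right) = 5 - \left(-3 + 2 Q\right) = 8 - 2 Q$)
$L{\left(T \right)} = T$ ($L{\left(T \right)} = \left(-17 + T\right) + 17 = T$)
$\left(L{\left(j{\left(1 + 4,-1 \right)} \right)} + \left(469 - 855\right)\right) - 3258 = \left(\left(8 - 2 \left(1 + 4\right)\right) + \left(469 - 855\right)\right) - 3258 = \left(\left(8 - 10\right) - 386\right) - 3258 = \left(-2 - 386\right) - 3258 = -388 - 3258 = -3646$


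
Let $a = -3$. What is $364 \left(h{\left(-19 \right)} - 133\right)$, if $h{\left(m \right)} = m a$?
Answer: $-27664$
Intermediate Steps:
$h{\left(m \right)} = - 3 m$ ($h{\left(m \right)} = m \left(-3\right) = - 3 m$)
$364 \left(h{\left(-19 \right)} - 133\right) = 364 \left(\left(-3\right) \left(-19\right) - 133\right) = 364 \left(57 - 133\right) = 364 \left(-76\right) = -27664$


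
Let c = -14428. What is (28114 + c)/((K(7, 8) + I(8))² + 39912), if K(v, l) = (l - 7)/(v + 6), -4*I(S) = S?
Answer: 2312934/6745753 ≈ 0.34287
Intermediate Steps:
I(S) = -S/4
K(v, l) = (-7 + l)/(6 + v)
(28114 + c)/((K(7, 8) + I(8))² + 39912) = (28114 - 14428)/(((-7 + 8)/(6 + 7) - ¼*8)² + 39912) = 13686/((1/13 - 2)² + 39912) = 13686/((-25/13)² + 39912) = 13686/(625/169 + 39912) = 13686/(6745753/169) = 13686*(169/6745753) = 2312934/6745753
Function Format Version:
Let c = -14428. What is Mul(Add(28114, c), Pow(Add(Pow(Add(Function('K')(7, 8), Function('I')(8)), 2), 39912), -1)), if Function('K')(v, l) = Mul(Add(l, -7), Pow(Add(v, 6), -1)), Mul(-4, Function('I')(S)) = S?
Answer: Rational(2312934, 6745753) ≈ 0.34287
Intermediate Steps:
Function('I')(S) = Mul(Rational(-1, 4), S)
Function('K')(v, l) = Mul(Pow(Add(6, v), -1), Add(-7, l)) (Function('K')(v, l) = Mul(Add(-7, l), Pow(Add(6, v), -1)) = Mul(Pow(Add(6, v), -1), Add(-7, l)))
Mul(Add(28114, c), Pow(Add(Pow(Add(Function('K')(7, 8), Function('I')(8)), 2), 39912), -1)) = Mul(Add(28114, -14428), Pow(Add(Pow(Add(Mul(Pow(Add(6, 7), -1), Add(-7, 8)), Mul(Rational(-1, 4), 8)), 2), 39912), -1)) = Mul(13686, Pow(Add(Pow(Add(Mul(Pow(13, -1), 1), -2), 2), 39912), -1)) = Mul(13686, Pow(Add(Pow(Add(Mul(Rational(1, 13), 1), -2), 2), 39912), -1)) = Mul(13686, Pow(Add(Pow(Add(Rational(1, 13), -2), 2), 39912), -1)) = Mul(13686, Pow(Add(Pow(Rational(-25, 13), 2), 39912), -1)) = Mul(13686, Pow(Add(Rational(625, 169), 39912), -1)) = Mul(13686, Pow(Rational(6745753, 169), -1)) = Mul(13686, Rational(169, 6745753)) = Rational(2312934, 6745753)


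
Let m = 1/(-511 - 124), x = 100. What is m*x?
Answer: -20/127 ≈ -0.15748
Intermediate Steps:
m = -1/635 (m = 1/(-635) = -1/635 ≈ -0.0015748)
m*x = -1/635*100 = -20/127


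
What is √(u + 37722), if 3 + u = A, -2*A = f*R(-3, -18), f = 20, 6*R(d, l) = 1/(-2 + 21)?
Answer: √122548746/57 ≈ 194.21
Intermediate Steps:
R(d, l) = 1/114 (R(d, l) = 1/(6*(-2 + 21)) = (⅙)/19 = (⅙)*(1/19) = 1/114)
A = -5/57 (A = -10/114 = -½*10/57 = -5/57 ≈ -0.087719)
u = -176/57 (u = -3 - 5/57 = -176/57 ≈ -3.0877)
√(u + 37722) = √(-176/57 + 37722) = √(2149978/57) = √122548746/57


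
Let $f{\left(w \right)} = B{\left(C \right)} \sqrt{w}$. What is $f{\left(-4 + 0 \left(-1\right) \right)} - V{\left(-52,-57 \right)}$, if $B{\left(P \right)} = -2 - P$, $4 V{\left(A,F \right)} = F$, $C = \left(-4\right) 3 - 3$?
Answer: $\frac{57}{4} + 26 i \approx 14.25 + 26.0 i$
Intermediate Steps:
$C = -15$ ($C = -12 - 3 = -15$)
$V{\left(A,F \right)} = \frac{F}{4}$
$f{\left(w \right)} = 13 \sqrt{w}$ ($f{\left(w \right)} = \left(-2 - -15\right) \sqrt{w} = \left(-2 + 15\right) \sqrt{w} = 13 \sqrt{w}$)
$f{\left(-4 + 0 \left(-1\right) \right)} - V{\left(-52,-57 \right)} = 13 \sqrt{-4 + 0 \left(-1\right)} - \frac{1}{4} \left(-57\right) = 13 \sqrt{-4 + 0} - - \frac{57}{4} = 13 \sqrt{-4} + \frac{57}{4} = 13 \cdot 2 i + \frac{57}{4} = 26 i + \frac{57}{4} = \frac{57}{4} + 26 i$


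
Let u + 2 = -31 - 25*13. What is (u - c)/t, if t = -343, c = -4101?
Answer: -3743/343 ≈ -10.913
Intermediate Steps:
u = -358 (u = -2 + (-31 - 25*13) = -2 + (-31 - 325) = -2 - 356 = -358)
(u - c)/t = (-358 - 1*(-4101))/(-343) = (-358 + 4101)*(-1/343) = 3743*(-1/343) = -3743/343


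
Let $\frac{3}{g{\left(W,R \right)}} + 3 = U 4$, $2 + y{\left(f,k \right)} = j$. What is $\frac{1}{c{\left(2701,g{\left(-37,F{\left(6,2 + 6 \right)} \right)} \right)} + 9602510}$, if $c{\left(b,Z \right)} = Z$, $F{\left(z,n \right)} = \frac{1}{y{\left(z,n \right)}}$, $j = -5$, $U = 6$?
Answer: $\frac{7}{67217571} \approx 1.0414 \cdot 10^{-7}$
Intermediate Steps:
$y{\left(f,k \right)} = -7$ ($y{\left(f,k \right)} = -2 - 5 = -7$)
$F{\left(z,n \right)} = - \frac{1}{7}$ ($F{\left(z,n \right)} = \frac{1}{-7} = - \frac{1}{7}$)
$g{\left(W,R \right)} = \frac{1}{7}$ ($g{\left(W,R \right)} = \frac{3}{-3 + 6 \cdot 4} = \frac{3}{-3 + 24} = \frac{3}{21} = 3 \cdot \frac{1}{21} = \frac{1}{7}$)
$\frac{1}{c{\left(2701,g{\left(-37,F{\left(6,2 + 6 \right)} \right)} \right)} + 9602510} = \frac{1}{\frac{1}{7} + 9602510} = \frac{1}{\frac{67217571}{7}} = \frac{7}{67217571}$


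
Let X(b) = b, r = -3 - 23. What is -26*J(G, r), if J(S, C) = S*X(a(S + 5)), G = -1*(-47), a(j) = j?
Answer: -63544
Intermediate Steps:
r = -26
G = 47
J(S, C) = S*(5 + S) (J(S, C) = S*(S + 5) = S*(5 + S))
-26*J(G, r) = -1222*(5 + 47) = -1222*52 = -26*2444 = -63544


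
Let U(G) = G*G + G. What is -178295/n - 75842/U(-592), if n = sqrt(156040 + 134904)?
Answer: -37921/174936 - 178295*sqrt(4546)/36368 ≈ -330.76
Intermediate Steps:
U(G) = G + G**2 (U(G) = G**2 + G = G + G**2)
n = 8*sqrt(4546) (n = sqrt(290944) = 8*sqrt(4546) ≈ 539.39)
-178295/n - 75842/U(-592) = -178295*sqrt(4546)/36368 - 75842*(-1/(592*(1 - 592))) = -178295*sqrt(4546)/36368 - 75842/((-592*(-591))) = -178295*sqrt(4546)/36368 - 75842/349872 = -178295*sqrt(4546)/36368 - 75842*1/349872 = -178295*sqrt(4546)/36368 - 37921/174936 = -37921/174936 - 178295*sqrt(4546)/36368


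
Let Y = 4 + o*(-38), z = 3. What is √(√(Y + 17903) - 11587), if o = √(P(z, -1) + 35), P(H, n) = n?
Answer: √(-11587 + √(17907 - 38*√34)) ≈ 107.02*I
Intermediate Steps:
o = √34 (o = √(-1 + 35) = √34 ≈ 5.8309)
Y = 4 - 38*√34 (Y = 4 + √34*(-38) = 4 - 38*√34 ≈ -217.58)
√(√(Y + 17903) - 11587) = √(√((4 - 38*√34) + 17903) - 11587) = √(√(17907 - 38*√34) - 11587) = √(-11587 + √(17907 - 38*√34))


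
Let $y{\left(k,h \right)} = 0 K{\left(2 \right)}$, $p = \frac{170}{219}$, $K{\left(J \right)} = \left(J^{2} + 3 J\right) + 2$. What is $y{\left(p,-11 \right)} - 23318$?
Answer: $-23318$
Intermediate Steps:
$K{\left(J \right)} = 2 + J^{2} + 3 J$
$p = \frac{170}{219}$ ($p = 170 \cdot \frac{1}{219} = \frac{170}{219} \approx 0.77626$)
$y{\left(k,h \right)} = 0$ ($y{\left(k,h \right)} = 0 \left(2 + 2^{2} + 3 \cdot 2\right) = 0 \left(2 + 4 + 6\right) = 0 \cdot 12 = 0$)
$y{\left(p,-11 \right)} - 23318 = 0 - 23318 = -23318$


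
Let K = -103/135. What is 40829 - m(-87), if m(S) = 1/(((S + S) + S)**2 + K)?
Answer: 375472956193/9196232 ≈ 40829.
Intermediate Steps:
K = -103/135 (K = -103*1/135 = -103/135 ≈ -0.76296)
m(S) = 1/(-103/135 + 9*S**2) (m(S) = 1/(((S + S) + S)**2 - 103/135) = 1/((2*S + S)**2 - 103/135) = 1/((3*S)**2 - 103/135) = 1/(9*S**2 - 103/135) = 1/(-103/135 + 9*S**2))
40829 - m(-87) = 40829 - 135/(-103 + 1215*(-87)**2) = 40829 - 135/(-103 + 1215*7569) = 40829 - 135/(-103 + 9196335) = 40829 - 135/9196232 = 375472956193/9196232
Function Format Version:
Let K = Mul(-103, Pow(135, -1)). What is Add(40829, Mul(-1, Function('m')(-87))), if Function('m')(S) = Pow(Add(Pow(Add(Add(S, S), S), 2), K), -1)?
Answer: Rational(375472956193, 9196232) ≈ 40829.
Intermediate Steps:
K = Rational(-103, 135) (K = Mul(-103, Rational(1, 135)) = Rational(-103, 135) ≈ -0.76296)
Function('m')(S) = Pow(Add(Rational(-103, 135), Mul(9, Pow(S, 2))), -1) (Function('m')(S) = Pow(Add(Pow(Add(Add(S, S), S), 2), Rational(-103, 135)), -1) = Pow(Add(Pow(Add(Mul(2, S), S), 2), Rational(-103, 135)), -1) = Pow(Add(Pow(Mul(3, S), 2), Rational(-103, 135)), -1) = Pow(Add(Mul(9, Pow(S, 2)), Rational(-103, 135)), -1) = Pow(Add(Rational(-103, 135), Mul(9, Pow(S, 2))), -1))
Add(40829, Mul(-1, Function('m')(-87))) = Add(40829, Mul(-1, Mul(135, Pow(Add(-103, Mul(1215, Pow(-87, 2))), -1)))) = Add(40829, Mul(-1, Mul(135, Pow(Add(-103, Mul(1215, 7569)), -1)))) = Add(40829, Mul(-1, Mul(135, Pow(Add(-103, 9196335), -1)))) = Add(40829, Mul(-1, Mul(135, Pow(9196232, -1)))) = Add(40829, Mul(-1, Mul(135, Rational(1, 9196232)))) = Add(40829, Mul(-1, Rational(135, 9196232))) = Add(40829, Rational(-135, 9196232)) = Rational(375472956193, 9196232)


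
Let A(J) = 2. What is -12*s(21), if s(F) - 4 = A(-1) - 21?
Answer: 180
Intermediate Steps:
s(F) = -15 (s(F) = 4 + (2 - 21) = 4 - 19 = -15)
-12*s(21) = -12*(-15) = 180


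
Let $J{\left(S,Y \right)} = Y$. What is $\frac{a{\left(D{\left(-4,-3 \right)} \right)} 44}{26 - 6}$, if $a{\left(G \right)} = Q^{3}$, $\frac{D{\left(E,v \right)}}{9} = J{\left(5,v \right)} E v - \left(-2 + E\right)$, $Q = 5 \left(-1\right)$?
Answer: $-275$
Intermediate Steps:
$Q = -5$
$D{\left(E,v \right)} = 18 - 9 E + 9 E v^{2}$ ($D{\left(E,v \right)} = 9 \left(v E v - \left(-2 + E\right)\right) = 9 \left(E v v - \left(-2 + E\right)\right) = 9 \left(E v^{2} - \left(-2 + E\right)\right) = 9 \left(2 - E + E v^{2}\right) = 18 - 9 E + 9 E v^{2}$)
$a{\left(G \right)} = -125$ ($a{\left(G \right)} = \left(-5\right)^{3} = -125$)
$\frac{a{\left(D{\left(-4,-3 \right)} \right)} 44}{26 - 6} = \frac{\left(-125\right) 44}{26 - 6} = - \frac{5500}{20} = \left(-5500\right) \frac{1}{20} = -275$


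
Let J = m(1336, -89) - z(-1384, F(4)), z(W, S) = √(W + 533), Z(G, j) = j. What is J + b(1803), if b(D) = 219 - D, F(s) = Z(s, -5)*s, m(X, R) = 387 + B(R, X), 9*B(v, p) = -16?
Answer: -10789/9 - I*√851 ≈ -1198.8 - 29.172*I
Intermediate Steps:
B(v, p) = -16/9 (B(v, p) = (⅑)*(-16) = -16/9)
m(X, R) = 3467/9 (m(X, R) = 387 - 16/9 = 3467/9)
F(s) = -5*s
z(W, S) = √(533 + W)
J = 3467/9 - I*√851 (J = 3467/9 - √(533 - 1384) = 3467/9 - √(-851) = 3467/9 - I*√851 ≈ 385.22 - 29.172*I)
J + b(1803) = (3467/9 - I*√851) + (219 - 1*1803) = (3467/9 - I*√851) + (219 - 1803) = (3467/9 - I*√851) - 1584 = -10789/9 - I*√851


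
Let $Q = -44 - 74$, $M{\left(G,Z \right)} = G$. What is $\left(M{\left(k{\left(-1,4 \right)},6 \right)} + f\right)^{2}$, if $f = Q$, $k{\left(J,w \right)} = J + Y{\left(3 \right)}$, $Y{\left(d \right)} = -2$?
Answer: $14641$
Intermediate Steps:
$k{\left(J,w \right)} = -2 + J$ ($k{\left(J,w \right)} = J - 2 = -2 + J$)
$Q = -118$
$f = -118$
$\left(M{\left(k{\left(-1,4 \right)},6 \right)} + f\right)^{2} = \left(\left(-2 - 1\right) - 118\right)^{2} = \left(-3 - 118\right)^{2} = \left(-121\right)^{2} = 14641$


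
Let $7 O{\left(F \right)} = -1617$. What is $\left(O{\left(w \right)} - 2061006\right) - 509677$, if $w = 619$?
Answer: $-2570914$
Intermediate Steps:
$O{\left(F \right)} = -231$ ($O{\left(F \right)} = \frac{1}{7} \left(-1617\right) = -231$)
$\left(O{\left(w \right)} - 2061006\right) - 509677 = \left(-231 - 2061006\right) - 509677 = -2061237 - 509677 = -2570914$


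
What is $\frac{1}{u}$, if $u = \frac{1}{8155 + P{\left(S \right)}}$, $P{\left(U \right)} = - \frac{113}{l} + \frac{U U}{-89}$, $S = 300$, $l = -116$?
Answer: $\frac{73762277}{10324} \approx 7144.7$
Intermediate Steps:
$P{\left(U \right)} = \frac{113}{116} - \frac{U^{2}}{89}$ ($P{\left(U \right)} = - \frac{113}{-116} + \frac{U U}{-89} = \left(-113\right) \left(- \frac{1}{116}\right) + U^{2} \left(- \frac{1}{89}\right) = \frac{113}{116} - \frac{U^{2}}{89}$)
$u = \frac{10324}{73762277}$ ($u = \frac{1}{8155 + \left(\frac{113}{116} - \frac{300^{2}}{89}\right)} = \frac{1}{8155 + \left(\frac{113}{116} - \frac{90000}{89}\right)} = \frac{1}{8155 - \frac{10429943}{10324}} = \frac{1}{\frac{73762277}{10324}} = \frac{10324}{73762277} \approx 0.00013996$)
$\frac{1}{u} = \frac{1}{\frac{10324}{73762277}} = \frac{73762277}{10324}$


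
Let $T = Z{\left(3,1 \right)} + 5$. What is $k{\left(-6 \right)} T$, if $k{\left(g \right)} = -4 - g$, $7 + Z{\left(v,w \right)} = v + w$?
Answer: $4$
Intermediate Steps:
$Z{\left(v,w \right)} = -7 + v + w$ ($Z{\left(v,w \right)} = -7 + \left(v + w\right) = -7 + v + w$)
$T = 2$ ($T = \left(-7 + 3 + 1\right) + 5 = -3 + 5 = 2$)
$k{\left(-6 \right)} T = \left(-4 - -6\right) 2 = \left(-4 + 6\right) 2 = 2 \cdot 2 = 4$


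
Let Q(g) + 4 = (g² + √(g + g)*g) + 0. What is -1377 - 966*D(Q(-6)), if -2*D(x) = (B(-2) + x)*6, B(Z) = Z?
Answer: 85563 - 34776*I*√3 ≈ 85563.0 - 60234.0*I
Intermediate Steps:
Q(g) = -4 + g² + √2*g^(3/2) (Q(g) = -4 + ((g² + √(g + g)*g) + 0) = -4 + ((g² + √(2*g)*g) + 0) = -4 + ((g² + (√2*√g)*g) + 0) = -4 + ((g² + √2*g^(3/2)) + 0) = -4 + (g² + √2*g^(3/2)) = -4 + g² + √2*g^(3/2))
D(x) = 6 - 3*x (D(x) = -(-2 + x)*6/2 = -(-12 + 6*x)/2 = 6 - 3*x)
-1377 - 966*D(Q(-6)) = -1377 - 966*(6 - 3*(-4 + (-6)² + √2*(-6)^(3/2))) = -1377 - 966*(6 - 3*(-4 + 36 + √2*(-6*I*√6))) = -1377 - 966*(6 - 3*(-4 + 36 - 12*I*√3)) = -1377 - 966*(6 - 3*(32 - 12*I*√3)) = -1377 - 966*(6 + (-96 + 36*I*√3)) = -1377 - 966*(-90 + 36*I*√3) = -1377 + (86940 - 34776*I*√3) = 85563 - 34776*I*√3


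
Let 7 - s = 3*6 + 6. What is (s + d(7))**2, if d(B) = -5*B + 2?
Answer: 2500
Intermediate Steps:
d(B) = 2 - 5*B
s = -17 (s = 7 - (3*6 + 6) = 7 - (18 + 6) = 7 - 1*24 = 7 - 24 = -17)
(s + d(7))**2 = (-17 + (2 - 5*7))**2 = (-17 + (2 - 35))**2 = (-17 - 33)**2 = (-50)**2 = 2500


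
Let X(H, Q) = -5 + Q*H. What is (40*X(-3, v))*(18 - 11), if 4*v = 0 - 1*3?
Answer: -770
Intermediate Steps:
v = -3/4 (v = (0 - 1*3)/4 = (0 - 3)/4 = (1/4)*(-3) = -3/4 ≈ -0.75000)
X(H, Q) = -5 + H*Q
(40*X(-3, v))*(18 - 11) = (40*(-5 - 3*(-3/4)))*(18 - 11) = (40*(-5 + 9/4))*7 = (40*(-11/4))*7 = -110*7 = -770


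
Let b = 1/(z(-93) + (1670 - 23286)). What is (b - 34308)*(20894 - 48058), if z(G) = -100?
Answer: 5059515904439/5429 ≈ 9.3194e+8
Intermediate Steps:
b = -1/21716 (b = 1/(-100 + (1670 - 23286)) = 1/(-100 - 21616) = 1/(-21716) = -1/21716 ≈ -4.6049e-5)
(b - 34308)*(20894 - 48058) = (-1/21716 - 34308)*(20894 - 48058) = -745032529/21716*(-27164) = 5059515904439/5429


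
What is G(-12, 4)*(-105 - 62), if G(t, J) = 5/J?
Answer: -835/4 ≈ -208.75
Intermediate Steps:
G(-12, 4)*(-105 - 62) = (5/4)*(-105 - 62) = (5*(1/4))*(-167) = (5/4)*(-167) = -835/4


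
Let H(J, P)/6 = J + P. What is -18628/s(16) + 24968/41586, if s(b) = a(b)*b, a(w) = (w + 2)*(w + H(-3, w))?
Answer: -4113763/46909008 ≈ -0.087697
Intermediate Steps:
H(J, P) = 6*J + 6*P (H(J, P) = 6*(J + P) = 6*J + 6*P)
a(w) = (-18 + 7*w)*(2 + w) (a(w) = (w + 2)*(w + (6*(-3) + 6*w)) = (2 + w)*(w + (-18 + 6*w)) = (2 + w)*(-18 + 7*w) = (-18 + 7*w)*(2 + w))
s(b) = b*(-36 - 4*b + 7*b**2) (s(b) = (-36 - 4*b + 7*b**2)*b = b*(-36 - 4*b + 7*b**2))
-18628/s(16) + 24968/41586 = -18628*1/(16*(-36 - 4*16 + 7*16**2)) + 24968/41586 = -18628*1/(16*(-36 - 64 + 7*256)) + 24968*(1/41586) = -18628*1/(16*(-36 - 64 + 1792)) + 12484/20793 = -18628/(16*1692) + 12484/20793 = -18628/27072 + 12484/20793 = -18628*1/27072 + 12484/20793 = -4657/6768 + 12484/20793 = -4113763/46909008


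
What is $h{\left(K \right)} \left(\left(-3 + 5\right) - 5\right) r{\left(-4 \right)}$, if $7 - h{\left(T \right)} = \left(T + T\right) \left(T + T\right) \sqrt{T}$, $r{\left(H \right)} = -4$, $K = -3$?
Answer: $84 - 432 i \sqrt{3} \approx 84.0 - 748.25 i$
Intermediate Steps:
$h{\left(T \right)} = 7 - 4 T^{\frac{5}{2}}$ ($h{\left(T \right)} = 7 - \left(T + T\right) \left(T + T\right) \sqrt{T} = 7 - 2 T 2 T \sqrt{T} = 7 - 4 T^{2} \sqrt{T} = 7 - 4 T^{\frac{5}{2}}$)
$h{\left(K \right)} \left(\left(-3 + 5\right) - 5\right) r{\left(-4 \right)} = \left(7 - 4 \left(-3\right)^{\frac{5}{2}}\right) \left(\left(-3 + 5\right) - 5\right) \left(-4\right) = \left(7 - 4 \cdot 9 i \sqrt{3}\right) \left(2 - 5\right) \left(-4\right) = \left(7 - 36 i \sqrt{3}\right) \left(\left(-3\right) \left(-4\right)\right) = \left(7 - 36 i \sqrt{3}\right) 12 = 84 - 432 i \sqrt{3}$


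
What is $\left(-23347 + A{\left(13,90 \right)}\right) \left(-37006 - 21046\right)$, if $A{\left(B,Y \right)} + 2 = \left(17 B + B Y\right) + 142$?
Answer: $1266462432$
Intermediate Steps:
$A{\left(B,Y \right)} = 140 + 17 B + B Y$ ($A{\left(B,Y \right)} = -2 + \left(\left(17 B + B Y\right) + 142\right) = -2 + \left(142 + 17 B + B Y\right) = 140 + 17 B + B Y$)
$\left(-23347 + A{\left(13,90 \right)}\right) \left(-37006 - 21046\right) = \left(-23347 + \left(140 + 17 \cdot 13 + 13 \cdot 90\right)\right) \left(-37006 - 21046\right) = \left(-23347 + \left(140 + 221 + 1170\right)\right) \left(-58052\right) = \left(-23347 + 1531\right) \left(-58052\right) = \left(-21816\right) \left(-58052\right) = 1266462432$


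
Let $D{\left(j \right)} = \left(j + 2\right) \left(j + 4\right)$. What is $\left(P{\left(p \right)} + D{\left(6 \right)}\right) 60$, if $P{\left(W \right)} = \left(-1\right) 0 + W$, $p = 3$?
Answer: $4980$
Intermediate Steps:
$D{\left(j \right)} = \left(2 + j\right) \left(4 + j\right)$
$P{\left(W \right)} = W$ ($P{\left(W \right)} = 0 + W = W$)
$\left(P{\left(p \right)} + D{\left(6 \right)}\right) 60 = \left(3 + \left(8 + 6^{2} + 6 \cdot 6\right)\right) 60 = \left(3 + \left(8 + 36 + 36\right)\right) 60 = \left(3 + 80\right) 60 = 83 \cdot 60 = 4980$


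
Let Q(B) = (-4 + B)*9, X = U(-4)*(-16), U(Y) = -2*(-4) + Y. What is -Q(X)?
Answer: 612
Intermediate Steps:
U(Y) = 8 + Y
X = -64 (X = (8 - 4)*(-16) = 4*(-16) = -64)
Q(B) = -36 + 9*B
-Q(X) = -(-36 + 9*(-64)) = -(-36 - 576) = -1*(-612) = 612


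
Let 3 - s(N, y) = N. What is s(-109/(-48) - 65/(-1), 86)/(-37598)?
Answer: 3085/1804704 ≈ 0.0017094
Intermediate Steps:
s(N, y) = 3 - N
s(-109/(-48) - 65/(-1), 86)/(-37598) = (3 - (-109/(-48) - 65/(-1)))/(-37598) = (3 - (-109*(-1/48) - 65*(-1)))*(-1/37598) = (3 - (109/48 + 65))*(-1/37598) = (3 - 1*3229/48)*(-1/37598) = (3 - 3229/48)*(-1/37598) = -3085/48*(-1/37598) = 3085/1804704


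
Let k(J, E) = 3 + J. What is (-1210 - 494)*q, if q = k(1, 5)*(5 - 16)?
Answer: 74976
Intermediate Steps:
q = -44 (q = (3 + 1)*(5 - 16) = 4*(-11) = -44)
(-1210 - 494)*q = (-1210 - 494)*(-44) = -1704*(-44) = 74976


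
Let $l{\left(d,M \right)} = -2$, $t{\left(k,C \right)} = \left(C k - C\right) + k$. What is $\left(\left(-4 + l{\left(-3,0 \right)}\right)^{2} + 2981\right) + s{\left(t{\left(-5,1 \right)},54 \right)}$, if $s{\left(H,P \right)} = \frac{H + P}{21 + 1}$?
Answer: $\frac{66417}{22} \approx 3019.0$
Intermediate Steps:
$t{\left(k,C \right)} = k - C + C k$ ($t{\left(k,C \right)} = \left(- C + C k\right) + k = k - C + C k$)
$s{\left(H,P \right)} = \frac{H}{22} + \frac{P}{22}$ ($s{\left(H,P \right)} = \frac{H + P}{22} = \left(H + P\right) \frac{1}{22} = \frac{H}{22} + \frac{P}{22}$)
$\left(\left(-4 + l{\left(-3,0 \right)}\right)^{2} + 2981\right) + s{\left(t{\left(-5,1 \right)},54 \right)} = \left(\left(-4 - 2\right)^{2} + 2981\right) + \left(\frac{-5 - 1 + 1 \left(-5\right)}{22} + \frac{1}{22} \cdot 54\right) = \left(\left(-6\right)^{2} + 2981\right) + \left(\frac{-5 - 1 - 5}{22} + \frac{27}{11}\right) = \left(36 + 2981\right) + \left(\frac{1}{22} \left(-11\right) + \frac{27}{11}\right) = 3017 + \left(- \frac{1}{2} + \frac{27}{11}\right) = 3017 + \frac{43}{22} = \frac{66417}{22}$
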